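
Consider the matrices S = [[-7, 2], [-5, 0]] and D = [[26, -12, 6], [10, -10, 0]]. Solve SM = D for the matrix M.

M = [[-2, 2, 0], [6, 1, 3]]

Left-multiplying both sides by S⁻¹ gives M = S⁻¹D.
det S = 10; the adjugate gives S⁻¹ = [[0, -1/5], [1/2, -7/10]].
M = S⁻¹D = [[0, -1/5], [1/2, -7/10]] · [[26, -12, 6], [10, -10, 0]] = [[-2, 2, 0], [6, 1, 3]].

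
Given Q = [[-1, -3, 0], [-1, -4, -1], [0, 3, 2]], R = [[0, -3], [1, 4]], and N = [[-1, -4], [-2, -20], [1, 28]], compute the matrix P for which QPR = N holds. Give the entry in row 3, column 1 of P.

P = Q⁻¹NR⁻¹ (apply Q⁻¹ on the left and R⁻¹ on the right).
det Q = -1; the adjugate gives Q⁻¹ = [[5, -6, -3], [-2, 2, 1], [3, -3, -1]].
det R = 3; the adjugate gives R⁻¹ = [[4/3, 1], [-1/3, 0]].
Q⁻¹N = [[4, 16], [-1, -4], [2, 20]].
P = (Q⁻¹N)R⁻¹ = [[0, 4], [0, -1], [-4, 2]].

-4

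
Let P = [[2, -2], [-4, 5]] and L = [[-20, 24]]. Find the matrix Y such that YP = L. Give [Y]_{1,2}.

Right-multiplying both sides by P⁻¹ gives Y = LP⁻¹.
det P = 2; the adjugate gives P⁻¹ = [[5/2, 1], [2, 1]].
Y = LP⁻¹ = [[-20, 24]] · [[5/2, 1], [2, 1]] = [[-2, 4]].

4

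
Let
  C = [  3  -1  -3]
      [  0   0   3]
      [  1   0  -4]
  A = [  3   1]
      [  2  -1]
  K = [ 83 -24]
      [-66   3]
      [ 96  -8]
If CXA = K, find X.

X = [[0, 4], [5, -4], [-4, -5]]

Isolating X: multiply by C⁻¹ from the left and A⁻¹ from the right, so X = C⁻¹KA⁻¹.
det C = -3; the adjugate gives C⁻¹ = [[0, 4/3, 1], [-1, 3, 3], [0, 1/3, 0]].
det A = -5; the adjugate gives A⁻¹ = [[1/5, 1/5], [2/5, -3/5]].
C⁻¹K = [[8, -4], [7, 9], [-22, 1]].
X = (C⁻¹K)A⁻¹ = [[0, 4], [5, -4], [-4, -5]].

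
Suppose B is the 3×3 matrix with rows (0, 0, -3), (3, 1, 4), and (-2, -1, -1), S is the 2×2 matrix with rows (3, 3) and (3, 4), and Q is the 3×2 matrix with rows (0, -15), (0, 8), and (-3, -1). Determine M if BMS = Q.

M = [[4, -5], [0, 3], [-5, 5]]

Isolating M: multiply by B⁻¹ from the left and S⁻¹ from the right, so M = B⁻¹QS⁻¹.
det B = 3, so B⁻¹ = [[1, 1, 1], [-5/3, -2, -3], [-1/3, 0, 0]].
S has determinant 3; S⁻¹ = [[4/3, -1], [-1, 1]].
B⁻¹Q = [[-3, -8], [9, 12], [0, 5]].
M = (B⁻¹Q)S⁻¹ = [[4, -5], [0, 3], [-5, 5]].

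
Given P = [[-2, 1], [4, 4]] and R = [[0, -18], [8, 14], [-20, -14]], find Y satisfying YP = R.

Right-multiplying both sides by P⁻¹ gives Y = RP⁻¹.
P has determinant -12; P⁻¹ = [[-1/3, 1/12], [1/3, 1/6]].
Y = RP⁻¹ = [[0, -18], [8, 14], [-20, -14]] · [[-1/3, 1/12], [1/3, 1/6]] = [[-6, -3], [2, 3], [2, -4]].

Y = [[-6, -3], [2, 3], [2, -4]]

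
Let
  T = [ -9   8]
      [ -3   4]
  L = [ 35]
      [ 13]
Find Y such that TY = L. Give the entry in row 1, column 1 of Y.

-3

Since T multiplies Y on the left, Y = T⁻¹L.
det T = -12; the adjugate gives T⁻¹ = [[-1/3, 2/3], [-1/4, 3/4]].
Y = T⁻¹L = [[-1/3, 2/3], [-1/4, 3/4]] · [[35], [13]] = [[-3], [1]].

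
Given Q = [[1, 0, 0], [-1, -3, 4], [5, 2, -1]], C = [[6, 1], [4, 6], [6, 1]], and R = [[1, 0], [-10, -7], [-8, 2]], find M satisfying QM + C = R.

M = [[-5, -1], [5, 2], [-1, -2]]

QM = R − C = [[-5, -1], [-14, -13], [-14, 1]].
Left-multiplying both sides by Q⁻¹ gives M = Q⁻¹(R − C).
det Q = -5; the adjugate gives Q⁻¹ = [[1, 0, 0], [-19/5, 1/5, 4/5], [-13/5, 2/5, 3/5]].
M = Q⁻¹(R − C) = [[-5, -1], [5, 2], [-1, -2]].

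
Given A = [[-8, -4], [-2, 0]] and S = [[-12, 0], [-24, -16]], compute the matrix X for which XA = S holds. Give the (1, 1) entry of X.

0

Right-multiplying both sides by A⁻¹ gives X = SA⁻¹.
det A = -8, so A⁻¹ = [[0, -1/2], [-1/4, 1]].
X = SA⁻¹ = [[-12, 0], [-24, -16]] · [[0, -1/2], [-1/4, 1]] = [[0, 6], [4, -4]].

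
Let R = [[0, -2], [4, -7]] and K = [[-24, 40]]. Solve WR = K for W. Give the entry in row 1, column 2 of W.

-6

Since R sits to the right of W, W = KR⁻¹.
det R = 8; the adjugate gives R⁻¹ = [[-7/8, 1/4], [-1/2, 0]].
W = KR⁻¹ = [[-24, 40]] · [[-7/8, 1/4], [-1/2, 0]] = [[1, -6]].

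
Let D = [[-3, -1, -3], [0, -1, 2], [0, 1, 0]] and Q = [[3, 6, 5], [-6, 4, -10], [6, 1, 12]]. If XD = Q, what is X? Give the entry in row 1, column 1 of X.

Since D sits to the right of X, X = QD⁻¹.
det D = 6; the adjugate gives D⁻¹ = [[-1/3, -1/2, -5/6], [0, 0, 1], [0, 1/2, 1/2]].
X = QD⁻¹ = [[3, 6, 5], [-6, 4, -10], [6, 1, 12]] · [[-1/3, -1/2, -5/6], [0, 0, 1], [0, 1/2, 1/2]] = [[-1, 1, 6], [2, -2, 4], [-2, 3, 2]].

-1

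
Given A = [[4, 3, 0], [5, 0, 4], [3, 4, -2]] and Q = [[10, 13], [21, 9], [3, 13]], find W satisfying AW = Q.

W = [[1, 1], [2, 3], [4, 1]]

A is on the left of W, so left-multiply by A⁻¹: W = A⁻¹Q.
det A = 2; the adjugate gives A⁻¹ = [[-8, 3, 6], [11, -4, -8], [10, -7/2, -15/2]].
W = A⁻¹Q = [[-8, 3, 6], [11, -4, -8], [10, -7/2, -15/2]] · [[10, 13], [21, 9], [3, 13]] = [[1, 1], [2, 3], [4, 1]].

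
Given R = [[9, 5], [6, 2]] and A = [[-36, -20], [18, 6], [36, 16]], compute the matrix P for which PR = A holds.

P = [[-4, 0], [0, 3], [2, 3]]

Since R sits to the right of P, P = AR⁻¹.
R has determinant -12; R⁻¹ = [[-1/6, 5/12], [1/2, -3/4]].
P = AR⁻¹ = [[-36, -20], [18, 6], [36, 16]] · [[-1/6, 5/12], [1/2, -3/4]] = [[-4, 0], [0, 3], [2, 3]].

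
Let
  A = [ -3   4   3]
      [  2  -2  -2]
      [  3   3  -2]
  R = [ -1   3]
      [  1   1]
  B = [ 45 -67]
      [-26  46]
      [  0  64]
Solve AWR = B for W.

W = A⁻¹BR⁻¹ (apply A⁻¹ on the left and R⁻¹ on the right).
A has determinant -2; A⁻¹ = [[-5, -17/2, 1], [1, 3/2, 0], [-6, -21/2, 1]].
R has determinant -4; R⁻¹ = [[-1/4, 3/4], [1/4, 1/4]].
A⁻¹B = [[-4, 8], [6, 2], [3, -17]].
W = (A⁻¹B)R⁻¹ = [[3, -1], [-1, 5], [-5, -2]].

W = [[3, -1], [-1, 5], [-5, -2]]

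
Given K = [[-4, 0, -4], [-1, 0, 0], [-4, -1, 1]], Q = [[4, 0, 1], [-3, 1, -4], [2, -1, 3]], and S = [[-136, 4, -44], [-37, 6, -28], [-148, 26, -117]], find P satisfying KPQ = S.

P = K⁻¹SQ⁻¹ (apply K⁻¹ on the left and Q⁻¹ on the right).
det K = -4, so K⁻¹ = [[0, -1, 0], [-1/4, 5, -1], [-1/4, 1, 0]].
det Q = -3, so Q⁻¹ = [[1/3, 1/3, 1/3], [-1/3, -10/3, -13/3], [-1/3, -4/3, -4/3]].
K⁻¹S = [[37, -6, 28], [-3, 3, -12], [-3, 5, -17]].
P = (K⁻¹S)Q⁻¹ = [[5, -5, 1], [2, 5, 2], [3, 5, 0]].

P = [[5, -5, 1], [2, 5, 2], [3, 5, 0]]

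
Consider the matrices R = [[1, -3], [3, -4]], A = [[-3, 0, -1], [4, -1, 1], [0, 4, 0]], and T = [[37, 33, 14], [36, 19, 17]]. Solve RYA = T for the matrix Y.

Y = [[-4, -5, -5], [5, 0, -4]]

Left-multiply by R⁻¹ and right-multiply by A⁻¹: Y = R⁻¹TA⁻¹.
R has determinant 5; R⁻¹ = [[-4/5, 3/5], [-3/5, 1/5]].
det A = -4; the adjugate gives A⁻¹ = [[1, 1, 1/4], [0, 0, 1/4], [-4, -3, -3/4]].
R⁻¹T = [[-8, -15, -1], [-15, -16, -5]].
Y = (R⁻¹T)A⁻¹ = [[-4, -5, -5], [5, 0, -4]].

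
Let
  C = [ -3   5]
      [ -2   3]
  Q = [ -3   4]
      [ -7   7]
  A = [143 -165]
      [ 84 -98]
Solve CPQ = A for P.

Left-multiply by C⁻¹ and right-multiply by Q⁻¹: P = C⁻¹AQ⁻¹.
det C = 1, so C⁻¹ = [[3, -5], [2, -3]].
det Q = 7, so Q⁻¹ = [[1, -4/7], [1, -3/7]].
C⁻¹A = [[9, -5], [34, -36]].
P = (C⁻¹A)Q⁻¹ = [[4, -3], [-2, -4]].

P = [[4, -3], [-2, -4]]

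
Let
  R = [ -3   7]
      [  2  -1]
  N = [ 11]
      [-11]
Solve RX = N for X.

X = [[-6], [-1]]

Since R multiplies X on the left, X = R⁻¹N.
det R = -11; the adjugate gives R⁻¹ = [[1/11, 7/11], [2/11, 3/11]].
X = R⁻¹N = [[1/11, 7/11], [2/11, 3/11]] · [[11], [-11]] = [[-6], [-1]].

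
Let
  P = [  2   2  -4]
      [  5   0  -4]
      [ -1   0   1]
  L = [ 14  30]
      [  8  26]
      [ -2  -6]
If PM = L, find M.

P is on the left of M, so left-multiply by P⁻¹: M = P⁻¹L.
P has determinant -2; P⁻¹ = [[0, 1, 4], [1/2, 1, 6], [0, 1, 5]].
M = P⁻¹L = [[0, 1, 4], [1/2, 1, 6], [0, 1, 5]] · [[14, 30], [8, 26], [-2, -6]] = [[0, 2], [3, 5], [-2, -4]].

M = [[0, 2], [3, 5], [-2, -4]]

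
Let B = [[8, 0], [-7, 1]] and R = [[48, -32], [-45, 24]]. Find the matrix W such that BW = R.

Since B multiplies W on the left, W = B⁻¹R.
det B = 8, so B⁻¹ = [[1/8, 0], [7/8, 1]].
W = B⁻¹R = [[1/8, 0], [7/8, 1]] · [[48, -32], [-45, 24]] = [[6, -4], [-3, -4]].

W = [[6, -4], [-3, -4]]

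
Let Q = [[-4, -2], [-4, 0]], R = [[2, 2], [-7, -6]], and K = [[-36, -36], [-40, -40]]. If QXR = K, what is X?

Left-multiply by Q⁻¹ and right-multiply by R⁻¹: X = Q⁻¹KR⁻¹.
det Q = -8, so Q⁻¹ = [[0, -1/4], [-1/2, 1/2]].
R has determinant 2; R⁻¹ = [[-3, -1], [7/2, 1]].
Q⁻¹K = [[10, 10], [-2, -2]].
X = (Q⁻¹K)R⁻¹ = [[5, 0], [-1, 0]].

X = [[5, 0], [-1, 0]]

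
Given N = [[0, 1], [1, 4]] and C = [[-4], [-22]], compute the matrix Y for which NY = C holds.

Left-multiplying both sides by N⁻¹ gives Y = N⁻¹C.
N has determinant -1; N⁻¹ = [[-4, 1], [1, 0]].
Y = N⁻¹C = [[-4, 1], [1, 0]] · [[-4], [-22]] = [[-6], [-4]].

Y = [[-6], [-4]]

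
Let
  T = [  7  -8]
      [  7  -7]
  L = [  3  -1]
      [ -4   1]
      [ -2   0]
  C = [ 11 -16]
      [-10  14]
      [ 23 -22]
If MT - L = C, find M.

MT = C + L = [[14, -17], [-14, 15], [21, -22]].
Right-multiplying both sides by T⁻¹ gives M = (C + L)T⁻¹.
T has determinant 7; T⁻¹ = [[-1, 8/7], [-1, 1]].
M = (C + L)T⁻¹ = [[3, -1], [-1, -1], [1, 2]].

M = [[3, -1], [-1, -1], [1, 2]]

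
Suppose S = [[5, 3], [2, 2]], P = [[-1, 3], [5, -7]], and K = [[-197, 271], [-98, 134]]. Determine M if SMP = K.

Isolating M: multiply by S⁻¹ from the left and P⁻¹ from the right, so M = S⁻¹KP⁻¹.
det S = 4; the adjugate gives S⁻¹ = [[1/2, -3/4], [-1/2, 5/4]].
det P = -8, so P⁻¹ = [[7/8, 3/8], [5/8, 1/8]].
S⁻¹K = [[-25, 35], [-24, 32]].
M = (S⁻¹K)P⁻¹ = [[0, -5], [-1, -5]].

M = [[0, -5], [-1, -5]]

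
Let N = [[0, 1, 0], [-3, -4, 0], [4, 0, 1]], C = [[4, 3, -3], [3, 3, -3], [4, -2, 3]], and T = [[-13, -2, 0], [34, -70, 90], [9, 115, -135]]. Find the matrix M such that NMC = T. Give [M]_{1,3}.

Isolating M: multiply by N⁻¹ from the left and C⁻¹ from the right, so M = N⁻¹TC⁻¹.
det N = 3; the adjugate gives N⁻¹ = [[-4/3, -1/3, 0], [1, 0, 0], [16/3, 4/3, 1]].
det C = 3, so C⁻¹ = [[1, -1, 0], [-7, 8, 1], [-6, 20/3, 1]].
N⁻¹T = [[6, 26, -30], [-13, -2, 0], [-15, 11, -15]].
M = (N⁻¹T)C⁻¹ = [[4, 2, -4], [1, -3, -2], [-2, 3, -4]].

-4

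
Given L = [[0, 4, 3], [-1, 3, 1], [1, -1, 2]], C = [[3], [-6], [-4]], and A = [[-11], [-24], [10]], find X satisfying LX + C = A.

LX = A − C = [[-14], [-18], [14]].
L is on the left of X, so left-multiply by L⁻¹: X = L⁻¹(A − C).
L has determinant 6; L⁻¹ = [[7/6, -11/6, -5/6], [1/2, -1/2, -1/2], [-1/3, 2/3, 2/3]].
X = L⁻¹(A − C) = [[5], [-5], [2]].

X = [[5], [-5], [2]]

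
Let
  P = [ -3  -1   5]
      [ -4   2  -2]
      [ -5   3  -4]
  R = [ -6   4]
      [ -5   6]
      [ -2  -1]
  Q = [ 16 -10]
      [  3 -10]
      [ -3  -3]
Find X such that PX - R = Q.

PX = Q + R = [[10, -6], [-2, -4], [-5, -4]].
Since P multiplies X on the left, X = P⁻¹(Q + R).
det P = 2; the adjugate gives P⁻¹ = [[-1, 11/2, -4], [-3, 37/2, -13], [-1, 7, -5]].
X = P⁻¹(Q + R) = [[-1, 0], [-2, -4], [1, -2]].

X = [[-1, 0], [-2, -4], [1, -2]]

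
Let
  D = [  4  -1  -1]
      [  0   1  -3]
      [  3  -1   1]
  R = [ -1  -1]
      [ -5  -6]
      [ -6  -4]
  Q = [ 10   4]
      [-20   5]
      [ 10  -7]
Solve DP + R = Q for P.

P = [[3, 0], [-3, -1], [4, -4]]

DP = Q − R = [[11, 5], [-15, 11], [16, -3]].
D is on the left of P, so left-multiply by D⁻¹: P = D⁻¹(Q − R).
D has determinant 4; D⁻¹ = [[-1/2, 1/2, 1], [-9/4, 7/4, 3], [-3/4, 1/4, 1]].
P = D⁻¹(Q − R) = [[3, 0], [-3, -1], [4, -4]].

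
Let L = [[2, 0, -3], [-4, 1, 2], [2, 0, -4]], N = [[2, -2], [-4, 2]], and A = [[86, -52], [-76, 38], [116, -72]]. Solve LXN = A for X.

X = [[-3, -1], [-2, 5], [-5, 5]]

X = L⁻¹AN⁻¹ (apply L⁻¹ on the left and N⁻¹ on the right).
det L = -2; the adjugate gives L⁻¹ = [[2, 0, -3/2], [6, 1, -4], [1, 0, -1]].
det N = -4; the adjugate gives N⁻¹ = [[-1/2, -1/2], [-1, -1/2]].
L⁻¹A = [[-2, 4], [-24, 14], [-30, 20]].
X = (L⁻¹A)N⁻¹ = [[-3, -1], [-2, 5], [-5, 5]].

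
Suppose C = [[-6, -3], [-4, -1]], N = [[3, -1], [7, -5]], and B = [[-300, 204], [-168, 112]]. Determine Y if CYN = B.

Y = [[2, 4], [-1, 5]]

Left-multiply by C⁻¹ and right-multiply by N⁻¹: Y = C⁻¹BN⁻¹.
C has determinant -6; C⁻¹ = [[1/6, -1/2], [-2/3, 1]].
det N = -8; the adjugate gives N⁻¹ = [[5/8, -1/8], [7/8, -3/8]].
C⁻¹B = [[34, -22], [32, -24]].
Y = (C⁻¹B)N⁻¹ = [[2, 4], [-1, 5]].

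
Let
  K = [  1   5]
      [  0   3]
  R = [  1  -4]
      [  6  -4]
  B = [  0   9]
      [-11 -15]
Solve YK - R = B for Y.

Y = [[1, 0], [-5, 2]]

YK = B + R = [[1, 5], [-5, -19]].
Right-multiplying both sides by K⁻¹ gives Y = (B + R)K⁻¹.
K has determinant 3; K⁻¹ = [[1, -5/3], [0, 1/3]].
Y = (B + R)K⁻¹ = [[1, 0], [-5, 2]].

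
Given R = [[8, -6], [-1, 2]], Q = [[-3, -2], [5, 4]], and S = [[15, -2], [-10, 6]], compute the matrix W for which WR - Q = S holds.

WR = S + Q = [[12, -4], [-5, 10]].
Since R sits to the right of W, W = (S + Q)R⁻¹.
R has determinant 10; R⁻¹ = [[1/5, 3/5], [1/10, 4/5]].
W = (S + Q)R⁻¹ = [[2, 4], [0, 5]].

W = [[2, 4], [0, 5]]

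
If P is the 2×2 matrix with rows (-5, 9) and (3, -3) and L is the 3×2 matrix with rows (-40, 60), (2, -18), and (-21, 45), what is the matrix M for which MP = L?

M = [[5, -5], [-4, -6], [6, 3]]

P is on the right of M, so right-multiply by P⁻¹: M = LP⁻¹.
P has determinant -12; P⁻¹ = [[1/4, 3/4], [1/4, 5/12]].
M = LP⁻¹ = [[-40, 60], [2, -18], [-21, 45]] · [[1/4, 3/4], [1/4, 5/12]] = [[5, -5], [-4, -6], [6, 3]].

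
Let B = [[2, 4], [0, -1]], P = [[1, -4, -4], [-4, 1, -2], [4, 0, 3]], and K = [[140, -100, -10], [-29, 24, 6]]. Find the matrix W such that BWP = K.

W = [[0, -2, 1], [5, -4, 2]]

Left-multiply by B⁻¹ and right-multiply by P⁻¹: W = B⁻¹KP⁻¹.
det B = -2, so B⁻¹ = [[1/2, 2], [0, -1]].
det P = 3; the adjugate gives P⁻¹ = [[1, 4, 4], [4/3, 19/3, 6], [-4/3, -16/3, -5]].
B⁻¹K = [[12, -2, 7], [29, -24, -6]].
W = (B⁻¹K)P⁻¹ = [[0, -2, 1], [5, -4, 2]].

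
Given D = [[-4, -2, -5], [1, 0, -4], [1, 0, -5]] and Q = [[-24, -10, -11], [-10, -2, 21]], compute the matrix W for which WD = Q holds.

W = [[5, -6, 2], [1, -4, -2]]

Since D sits to the right of W, W = QD⁻¹.
det D = -2; the adjugate gives D⁻¹ = [[0, 5, -4], [-1/2, -25/2, 21/2], [0, 1, -1]].
W = QD⁻¹ = [[-24, -10, -11], [-10, -2, 21]] · [[0, 5, -4], [-1/2, -25/2, 21/2], [0, 1, -1]] = [[5, -6, 2], [1, -4, -2]].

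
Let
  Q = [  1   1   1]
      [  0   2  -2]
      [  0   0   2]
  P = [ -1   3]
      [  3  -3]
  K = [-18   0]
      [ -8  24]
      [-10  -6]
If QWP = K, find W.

W = [[-5, -3], [0, -3], [-4, -3]]

W = Q⁻¹KP⁻¹ (apply Q⁻¹ on the left and P⁻¹ on the right).
det Q = 4; the adjugate gives Q⁻¹ = [[1, -1/2, -1], [0, 1/2, 1/2], [0, 0, 1/2]].
det P = -6; the adjugate gives P⁻¹ = [[1/2, 1/2], [1/2, 1/6]].
Q⁻¹K = [[-4, -6], [-9, 9], [-5, -3]].
W = (Q⁻¹K)P⁻¹ = [[-5, -3], [0, -3], [-4, -3]].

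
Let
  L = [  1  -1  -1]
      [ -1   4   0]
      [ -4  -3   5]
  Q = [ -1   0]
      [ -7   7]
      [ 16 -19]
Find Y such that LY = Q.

L is on the left of Y, so left-multiply by L⁻¹: Y = L⁻¹Q.
L has determinant -4; L⁻¹ = [[-5, -2, -1], [-5/4, -1/4, -1/4], [-19/4, -7/4, -3/4]].
Y = L⁻¹Q = [[-5, -2, -1], [-5/4, -1/4, -1/4], [-19/4, -7/4, -3/4]] · [[-1, 0], [-7, 7], [16, -19]] = [[3, 5], [-1, 3], [5, 2]].

Y = [[3, 5], [-1, 3], [5, 2]]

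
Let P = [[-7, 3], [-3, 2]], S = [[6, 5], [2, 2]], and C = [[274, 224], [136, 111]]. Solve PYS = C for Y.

Y = P⁻¹CS⁻¹ (apply P⁻¹ on the left and S⁻¹ on the right).
P has determinant -5; P⁻¹ = [[-2/5, 3/5], [-3/5, 7/5]].
S has determinant 2; S⁻¹ = [[1, -5/2], [-1, 3]].
P⁻¹C = [[-28, -23], [26, 21]].
Y = (P⁻¹C)S⁻¹ = [[-5, 1], [5, -2]].

Y = [[-5, 1], [5, -2]]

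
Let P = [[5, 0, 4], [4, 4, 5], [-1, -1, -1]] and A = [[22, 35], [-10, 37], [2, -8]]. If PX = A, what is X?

Since P multiplies X on the left, X = P⁻¹A.
det P = 5; the adjugate gives P⁻¹ = [[1/5, -4/5, -16/5], [-1/5, -1/5, -9/5], [0, 1, 4]].
X = P⁻¹A = [[1/5, -4/5, -16/5], [-1/5, -1/5, -9/5], [0, 1, 4]] · [[22, 35], [-10, 37], [2, -8]] = [[6, 3], [-6, 0], [-2, 5]].

X = [[6, 3], [-6, 0], [-2, 5]]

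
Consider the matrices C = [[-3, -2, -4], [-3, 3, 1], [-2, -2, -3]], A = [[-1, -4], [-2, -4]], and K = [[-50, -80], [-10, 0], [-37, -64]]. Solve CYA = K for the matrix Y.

Y = [[0, -4], [-5, 1], [5, -5]]

Isolating Y: multiply by C⁻¹ from the left and A⁻¹ from the right, so Y = C⁻¹KA⁻¹.
det C = -5, so C⁻¹ = [[7/5, -2/5, -2], [11/5, -1/5, -3], [-12/5, 2/5, 3]].
det A = -4, so A⁻¹ = [[1, -1], [-1/2, 1/4]].
C⁻¹K = [[8, 16], [3, 16], [5, 0]].
Y = (C⁻¹K)A⁻¹ = [[0, -4], [-5, 1], [5, -5]].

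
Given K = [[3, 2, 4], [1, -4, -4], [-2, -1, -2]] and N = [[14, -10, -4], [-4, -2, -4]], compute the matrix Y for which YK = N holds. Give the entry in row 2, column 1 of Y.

Right-multiplying both sides by K⁻¹ gives Y = NK⁻¹.
K has determinant -4; K⁻¹ = [[-1, 0, -2], [-5/2, -1/2, -4], [9/4, 1/4, 7/2]].
Y = NK⁻¹ = [[14, -10, -4], [-4, -2, -4]] · [[-1, 0, -2], [-5/2, -1/2, -4], [9/4, 1/4, 7/2]] = [[2, 4, -2], [0, 0, 2]].

0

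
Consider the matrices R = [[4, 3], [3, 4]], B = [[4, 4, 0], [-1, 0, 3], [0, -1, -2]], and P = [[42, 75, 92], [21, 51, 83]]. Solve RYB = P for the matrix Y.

Isolating Y: multiply by R⁻¹ from the left and B⁻¹ from the right, so Y = R⁻¹PB⁻¹.
R has determinant 7; R⁻¹ = [[4/7, -3/7], [-3/7, 4/7]].
B has determinant 4; B⁻¹ = [[3/4, 2, 3], [-1/2, -2, -3], [1/4, 1, 1]].
R⁻¹P = [[15, 21, 17], [-6, -3, 8]].
Y = (R⁻¹P)B⁻¹ = [[5, 5, -1], [-1, 2, -1]].

Y = [[5, 5, -1], [-1, 2, -1]]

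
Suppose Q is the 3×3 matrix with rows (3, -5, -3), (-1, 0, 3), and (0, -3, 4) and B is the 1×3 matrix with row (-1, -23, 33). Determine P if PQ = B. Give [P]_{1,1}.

1

Right-multiplying both sides by Q⁻¹ gives P = BQ⁻¹.
det Q = -2, so Q⁻¹ = [[-9/2, -29/2, 15/2], [-2, -6, 3], [-3/2, -9/2, 5/2]].
P = BQ⁻¹ = [[-1, -23, 33]] · [[-9/2, -29/2, 15/2], [-2, -6, 3], [-3/2, -9/2, 5/2]] = [[1, 4, 6]].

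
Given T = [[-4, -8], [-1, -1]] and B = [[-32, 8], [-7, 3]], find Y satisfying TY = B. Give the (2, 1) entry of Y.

Left-multiplying both sides by T⁻¹ gives Y = T⁻¹B.
det T = -4; the adjugate gives T⁻¹ = [[1/4, -2], [-1/4, 1]].
Y = T⁻¹B = [[1/4, -2], [-1/4, 1]] · [[-32, 8], [-7, 3]] = [[6, -4], [1, 1]].

1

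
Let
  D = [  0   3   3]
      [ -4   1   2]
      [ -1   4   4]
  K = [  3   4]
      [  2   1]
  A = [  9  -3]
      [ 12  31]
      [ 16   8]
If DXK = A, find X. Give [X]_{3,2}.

Left-multiply by D⁻¹ and right-multiply by K⁻¹: X = D⁻¹AK⁻¹.
det D = -3, so D⁻¹ = [[4/3, 0, -1], [-14/3, -1, 4], [5, 1, -4]].
K has determinant -5; K⁻¹ = [[-1/5, 4/5], [2/5, -3/5]].
D⁻¹A = [[-4, -12], [10, 15], [-7, -16]].
X = (D⁻¹A)K⁻¹ = [[-4, 4], [4, -1], [-5, 4]].

4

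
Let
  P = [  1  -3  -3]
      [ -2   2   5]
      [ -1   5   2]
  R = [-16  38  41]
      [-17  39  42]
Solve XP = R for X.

X = [[-5, 4, 3], [-3, 5, 4]]

Since P sits to the right of X, X = RP⁻¹.
P has determinant 6; P⁻¹ = [[-7/2, -3/2, -3/2], [-1/6, -1/6, 1/6], [-4/3, -1/3, -2/3]].
X = RP⁻¹ = [[-16, 38, 41], [-17, 39, 42]] · [[-7/2, -3/2, -3/2], [-1/6, -1/6, 1/6], [-4/3, -1/3, -2/3]] = [[-5, 4, 3], [-3, 5, 4]].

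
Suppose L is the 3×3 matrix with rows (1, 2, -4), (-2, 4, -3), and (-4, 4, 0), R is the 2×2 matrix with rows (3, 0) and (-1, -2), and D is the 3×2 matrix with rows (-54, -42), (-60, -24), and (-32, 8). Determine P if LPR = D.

Left-multiply by L⁻¹ and right-multiply by R⁻¹: P = L⁻¹DR⁻¹.
det L = 4; the adjugate gives L⁻¹ = [[3, -4, 5/2], [3, -4, 11/4], [2, -3, 2]].
R has determinant -6; R⁻¹ = [[1/3, 0], [-1/6, -1/2]].
L⁻¹D = [[-2, -10], [-10, -8], [8, 4]].
P = (L⁻¹D)R⁻¹ = [[1, 5], [-2, 4], [2, -2]].

P = [[1, 5], [-2, 4], [2, -2]]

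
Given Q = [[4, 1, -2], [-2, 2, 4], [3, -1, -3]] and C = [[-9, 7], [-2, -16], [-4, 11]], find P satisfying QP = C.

Left-multiplying both sides by Q⁻¹ gives P = Q⁻¹C.
Q has determinant 6; Q⁻¹ = [[-1/3, 5/6, 4/3], [1, -1, -2], [-2/3, 7/6, 5/3]].
P = Q⁻¹C = [[-1/3, 5/6, 4/3], [1, -1, -2], [-2/3, 7/6, 5/3]] · [[-9, 7], [-2, -16], [-4, 11]] = [[-4, -1], [1, 1], [-3, -5]].

P = [[-4, -1], [1, 1], [-3, -5]]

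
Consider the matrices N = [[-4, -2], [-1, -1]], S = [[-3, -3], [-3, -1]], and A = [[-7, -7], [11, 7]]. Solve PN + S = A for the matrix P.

P = [[0, 4], [-3, -2]]

PN = A − S = [[-4, -4], [14, 8]].
Right-multiplying both sides by N⁻¹ gives P = (A − S)N⁻¹.
det N = 2, so N⁻¹ = [[-1/2, 1], [1/2, -2]].
P = (A − S)N⁻¹ = [[0, 4], [-3, -2]].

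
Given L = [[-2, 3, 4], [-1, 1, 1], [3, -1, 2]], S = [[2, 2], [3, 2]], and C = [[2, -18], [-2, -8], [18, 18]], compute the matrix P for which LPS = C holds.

Left-multiply by L⁻¹ and right-multiply by S⁻¹: P = L⁻¹CS⁻¹.
det L = 1, so L⁻¹ = [[3, -10, -1], [5, -16, -2], [-2, 7, 1]].
S has determinant -2; S⁻¹ = [[-1, 1], [3/2, -1]].
L⁻¹C = [[8, 8], [6, 2], [0, -2]].
P = (L⁻¹C)S⁻¹ = [[4, 0], [-3, 4], [-3, 2]].

P = [[4, 0], [-3, 4], [-3, 2]]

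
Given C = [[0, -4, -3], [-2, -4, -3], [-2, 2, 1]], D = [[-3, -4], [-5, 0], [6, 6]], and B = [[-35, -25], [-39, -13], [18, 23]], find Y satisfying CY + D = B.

Y = [[1, -4], [5, 3], [4, 3]]

CY = B − D = [[-32, -21], [-34, -13], [12, 17]].
Since C multiplies Y on the left, Y = C⁻¹(B − D).
det C = 4, so C⁻¹ = [[1/2, -1/2, 0], [2, -3/2, 3/2], [-3, 2, -2]].
Y = C⁻¹(B − D) = [[1, -4], [5, 3], [4, 3]].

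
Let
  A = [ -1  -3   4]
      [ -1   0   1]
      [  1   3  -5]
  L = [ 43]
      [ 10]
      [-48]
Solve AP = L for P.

P = [[-5], [-6], [5]]

Left-multiplying both sides by A⁻¹ gives P = A⁻¹L.
det A = 3, so A⁻¹ = [[-1, -1, -1], [-4/3, 1/3, -1], [-1, 0, -1]].
P = A⁻¹L = [[-1, -1, -1], [-4/3, 1/3, -1], [-1, 0, -1]] · [[43], [10], [-48]] = [[-5], [-6], [5]].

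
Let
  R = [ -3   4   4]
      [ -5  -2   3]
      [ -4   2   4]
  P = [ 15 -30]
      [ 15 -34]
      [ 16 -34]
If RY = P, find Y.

R is on the left of Y, so left-multiply by R⁻¹: Y = R⁻¹P.
det R = 2, so R⁻¹ = [[-7, -4, 10], [4, 2, -11/2], [-9, -5, 13]].
Y = R⁻¹P = [[-7, -4, 10], [4, 2, -11/2], [-9, -5, 13]] · [[15, -30], [15, -34], [16, -34]] = [[-5, 6], [2, -1], [-2, -2]].

Y = [[-5, 6], [2, -1], [-2, -2]]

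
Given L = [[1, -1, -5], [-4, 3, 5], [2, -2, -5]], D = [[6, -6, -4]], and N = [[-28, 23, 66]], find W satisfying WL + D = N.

W = [[-4, 5, -5]]

WL = N − D = [[-34, 29, 70]].
Since L sits to the right of W, W = (N − D)L⁻¹.
det L = -5; the adjugate gives L⁻¹ = [[1, -1, -2], [2, -1, -3], [-2/5, 0, 1/5]].
W = (N − D)L⁻¹ = [[-4, 5, -5]].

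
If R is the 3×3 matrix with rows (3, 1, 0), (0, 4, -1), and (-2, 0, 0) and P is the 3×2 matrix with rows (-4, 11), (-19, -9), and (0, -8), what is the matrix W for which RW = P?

R is on the left of W, so left-multiply by R⁻¹: W = R⁻¹P.
det R = 2; the adjugate gives R⁻¹ = [[0, 0, -1/2], [1, 0, 3/2], [4, -1, 6]].
W = R⁻¹P = [[0, 0, -1/2], [1, 0, 3/2], [4, -1, 6]] · [[-4, 11], [-19, -9], [0, -8]] = [[0, 4], [-4, -1], [3, 5]].

W = [[0, 4], [-4, -1], [3, 5]]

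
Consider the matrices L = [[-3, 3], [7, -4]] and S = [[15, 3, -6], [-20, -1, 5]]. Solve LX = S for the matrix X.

L is on the left of X, so left-multiply by L⁻¹: X = L⁻¹S.
det L = -9; the adjugate gives L⁻¹ = [[4/9, 1/3], [7/9, 1/3]].
X = L⁻¹S = [[4/9, 1/3], [7/9, 1/3]] · [[15, 3, -6], [-20, -1, 5]] = [[0, 1, -1], [5, 2, -3]].

X = [[0, 1, -1], [5, 2, -3]]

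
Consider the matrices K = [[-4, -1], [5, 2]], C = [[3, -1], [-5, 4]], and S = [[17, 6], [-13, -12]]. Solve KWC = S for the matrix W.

W = [[-4, -1], [2, -1]]

Isolating W: multiply by K⁻¹ from the left and C⁻¹ from the right, so W = K⁻¹SC⁻¹.
K has determinant -3; K⁻¹ = [[-2/3, -1/3], [5/3, 4/3]].
C has determinant 7; C⁻¹ = [[4/7, 1/7], [5/7, 3/7]].
K⁻¹S = [[-7, 0], [11, -6]].
W = (K⁻¹S)C⁻¹ = [[-4, -1], [2, -1]].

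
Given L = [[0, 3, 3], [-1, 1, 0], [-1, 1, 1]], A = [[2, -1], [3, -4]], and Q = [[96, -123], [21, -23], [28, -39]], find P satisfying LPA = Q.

P = [[2, 0], [5, 5], [-4, 5]]

Isolating P: multiply by L⁻¹ from the left and A⁻¹ from the right, so P = L⁻¹QA⁻¹.
det L = 3, so L⁻¹ = [[1/3, 0, -1], [1/3, 1, -1], [0, -1, 1]].
det A = -5, so A⁻¹ = [[4/5, -1/5], [3/5, -2/5]].
L⁻¹Q = [[4, -2], [25, -25], [7, -16]].
P = (L⁻¹Q)A⁻¹ = [[2, 0], [5, 5], [-4, 5]].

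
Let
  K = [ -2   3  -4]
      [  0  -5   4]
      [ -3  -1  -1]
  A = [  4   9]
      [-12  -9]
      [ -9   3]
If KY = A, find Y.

Since K multiplies Y on the left, Y = K⁻¹A.
det K = 6, so K⁻¹ = [[3/2, 7/6, -4/3], [-2, -5/3, 4/3], [-5/2, -11/6, 5/3]].
Y = K⁻¹A = [[3/2, 7/6, -4/3], [-2, -5/3, 4/3], [-5/2, -11/6, 5/3]] · [[4, 9], [-12, -9], [-9, 3]] = [[4, -1], [0, 1], [-3, -1]].

Y = [[4, -1], [0, 1], [-3, -1]]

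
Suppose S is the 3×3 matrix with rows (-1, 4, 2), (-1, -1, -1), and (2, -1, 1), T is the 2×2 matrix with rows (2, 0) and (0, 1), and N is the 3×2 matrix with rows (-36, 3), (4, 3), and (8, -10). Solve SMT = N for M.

M = [[4, -1], [-1, 3], [-5, -5]]

Left-multiply by S⁻¹ and right-multiply by T⁻¹: M = S⁻¹NT⁻¹.
S has determinant 4; S⁻¹ = [[-1/2, -3/2, -1/2], [-1/4, -5/4, -3/4], [3/4, 7/4, 5/4]].
T has determinant 2; T⁻¹ = [[1/2, 0], [0, 1]].
S⁻¹N = [[8, -1], [-2, 3], [-10, -5]].
M = (S⁻¹N)T⁻¹ = [[4, -1], [-1, 3], [-5, -5]].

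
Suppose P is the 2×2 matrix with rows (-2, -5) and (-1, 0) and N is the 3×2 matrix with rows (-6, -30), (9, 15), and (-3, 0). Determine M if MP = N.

M = [[6, -6], [-3, -3], [0, 3]]

Right-multiplying both sides by P⁻¹ gives M = NP⁻¹.
det P = -5, so P⁻¹ = [[0, -1], [-1/5, 2/5]].
M = NP⁻¹ = [[-6, -30], [9, 15], [-3, 0]] · [[0, -1], [-1/5, 2/5]] = [[6, -6], [-3, -3], [0, 3]].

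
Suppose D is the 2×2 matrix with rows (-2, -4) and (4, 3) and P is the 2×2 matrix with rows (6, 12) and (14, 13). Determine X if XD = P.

Right-multiplying both sides by D⁻¹ gives X = PD⁻¹.
D has determinant 10; D⁻¹ = [[3/10, 2/5], [-2/5, -1/5]].
X = PD⁻¹ = [[6, 12], [14, 13]] · [[3/10, 2/5], [-2/5, -1/5]] = [[-3, 0], [-1, 3]].

X = [[-3, 0], [-1, 3]]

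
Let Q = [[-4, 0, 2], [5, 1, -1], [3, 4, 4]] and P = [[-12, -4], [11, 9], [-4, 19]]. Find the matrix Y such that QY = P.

Y = [[0, 1], [5, 4], [-6, 0]]

Since Q multiplies Y on the left, Y = Q⁻¹P.
det Q = 2; the adjugate gives Q⁻¹ = [[4, 4, -1], [-23/2, -11, 3], [17/2, 8, -2]].
Y = Q⁻¹P = [[4, 4, -1], [-23/2, -11, 3], [17/2, 8, -2]] · [[-12, -4], [11, 9], [-4, 19]] = [[0, 1], [5, 4], [-6, 0]].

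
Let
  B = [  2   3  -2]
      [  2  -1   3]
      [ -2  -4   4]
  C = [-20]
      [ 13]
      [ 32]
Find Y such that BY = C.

Y = [[-2], [-2], [5]]

B is on the left of Y, so left-multiply by B⁻¹: Y = B⁻¹C.
det B = -6, so B⁻¹ = [[-4/3, 2/3, -7/6], [7/3, -2/3, 5/3], [5/3, -1/3, 4/3]].
Y = B⁻¹C = [[-4/3, 2/3, -7/6], [7/3, -2/3, 5/3], [5/3, -1/3, 4/3]] · [[-20], [13], [32]] = [[-2], [-2], [5]].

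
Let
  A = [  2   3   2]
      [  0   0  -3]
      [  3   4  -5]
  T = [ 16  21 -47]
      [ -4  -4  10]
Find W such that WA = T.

A is on the right of W, so right-multiply by A⁻¹: W = TA⁻¹.
det A = -3, so A⁻¹ = [[-4, -23/3, 3], [3, 16/3, -2], [0, -1/3, 0]].
W = TA⁻¹ = [[16, 21, -47], [-4, -4, 10]] · [[-4, -23/3, 3], [3, 16/3, -2], [0, -1/3, 0]] = [[-1, 5, 6], [4, 6, -4]].

W = [[-1, 5, 6], [4, 6, -4]]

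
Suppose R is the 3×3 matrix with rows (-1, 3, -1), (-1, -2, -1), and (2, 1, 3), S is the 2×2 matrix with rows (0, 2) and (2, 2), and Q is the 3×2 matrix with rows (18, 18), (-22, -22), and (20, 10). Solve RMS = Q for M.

M = [[5, 3], [0, 4], [-5, 0]]

Left-multiply by R⁻¹ and right-multiply by S⁻¹: M = R⁻¹QS⁻¹.
det R = 5; the adjugate gives R⁻¹ = [[-1, -2, -1], [1/5, -1/5, 0], [3/5, 7/5, 1]].
det S = -4; the adjugate gives S⁻¹ = [[-1/2, 1/2], [1/2, 0]].
R⁻¹Q = [[6, 16], [8, 8], [0, -10]].
M = (R⁻¹Q)S⁻¹ = [[5, 3], [0, 4], [-5, 0]].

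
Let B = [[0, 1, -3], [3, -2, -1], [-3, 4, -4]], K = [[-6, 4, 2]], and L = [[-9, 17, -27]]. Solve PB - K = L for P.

P = [[5, -2, 3]]

PB = L + K = [[-15, 21, -25]].
B is on the right of P, so right-multiply by B⁻¹: P = (L + K)B⁻¹.
B has determinant -3; B⁻¹ = [[-4, 8/3, 7/3], [-5, 3, 3], [-2, 1, 1]].
P = (L + K)B⁻¹ = [[5, -2, 3]].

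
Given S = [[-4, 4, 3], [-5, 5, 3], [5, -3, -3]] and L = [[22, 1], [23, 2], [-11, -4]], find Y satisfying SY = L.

Left-multiplying both sides by S⁻¹ gives Y = S⁻¹L.
S has determinant -6; S⁻¹ = [[1, -1/2, 1/2], [0, 1/2, 1/2], [5/3, -4/3, 0]].
Y = S⁻¹L = [[1, -1/2, 1/2], [0, 1/2, 1/2], [5/3, -4/3, 0]] · [[22, 1], [23, 2], [-11, -4]] = [[5, -2], [6, -1], [6, -1]].

Y = [[5, -2], [6, -1], [6, -1]]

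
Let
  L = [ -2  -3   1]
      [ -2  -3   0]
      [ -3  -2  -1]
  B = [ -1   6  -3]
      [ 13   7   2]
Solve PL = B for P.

Since L sits to the right of P, P = BL⁻¹.
det L = -5; the adjugate gives L⁻¹ = [[-3/5, 1, -3/5], [2/5, -1, 2/5], [1, -1, 0]].
P = BL⁻¹ = [[-1, 6, -3], [13, 7, 2]] · [[-3/5, 1, -3/5], [2/5, -1, 2/5], [1, -1, 0]] = [[0, -4, 3], [-3, 4, -5]].

P = [[0, -4, 3], [-3, 4, -5]]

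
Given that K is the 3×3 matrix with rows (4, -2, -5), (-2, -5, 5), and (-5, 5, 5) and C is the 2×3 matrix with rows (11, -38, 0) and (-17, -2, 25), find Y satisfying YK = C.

Y = [[4, 5, -1], [1, 3, 3]]

Since K sits to the right of Y, Y = CK⁻¹.
det K = 5; the adjugate gives K⁻¹ = [[-10, -3, -7], [-3, -1, -2], [-7, -2, -24/5]].
Y = CK⁻¹ = [[11, -38, 0], [-17, -2, 25]] · [[-10, -3, -7], [-3, -1, -2], [-7, -2, -24/5]] = [[4, 5, -1], [1, 3, 3]].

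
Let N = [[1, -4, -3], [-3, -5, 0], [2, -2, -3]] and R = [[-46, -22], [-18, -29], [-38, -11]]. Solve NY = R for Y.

Y = [[-4, 3], [6, 4], [6, 3]]

Since N multiplies Y on the left, Y = N⁻¹R.
det N = 3, so N⁻¹ = [[5, -2, -5], [-3, 1, 3], [16/3, -2, -17/3]].
Y = N⁻¹R = [[5, -2, -5], [-3, 1, 3], [16/3, -2, -17/3]] · [[-46, -22], [-18, -29], [-38, -11]] = [[-4, 3], [6, 4], [6, 3]].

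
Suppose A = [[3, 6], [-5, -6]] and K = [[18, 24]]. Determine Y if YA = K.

Right-multiplying both sides by A⁻¹ gives Y = KA⁻¹.
det A = 12, so A⁻¹ = [[-1/2, -1/2], [5/12, 1/4]].
Y = KA⁻¹ = [[18, 24]] · [[-1/2, -1/2], [5/12, 1/4]] = [[1, -3]].

Y = [[1, -3]]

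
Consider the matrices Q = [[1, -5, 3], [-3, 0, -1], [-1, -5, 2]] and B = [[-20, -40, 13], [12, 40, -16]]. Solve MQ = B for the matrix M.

Since Q sits to the right of M, M = BQ⁻¹.
Q has determinant 5; Q⁻¹ = [[-1, -1, 1], [7/5, 1, -8/5], [3, 2, -3]].
M = BQ⁻¹ = [[-20, -40, 13], [12, 40, -16]] · [[-1, -1, 1], [7/5, 1, -8/5], [3, 2, -3]] = [[3, 6, 5], [-4, -4, -4]].

M = [[3, 6, 5], [-4, -4, -4]]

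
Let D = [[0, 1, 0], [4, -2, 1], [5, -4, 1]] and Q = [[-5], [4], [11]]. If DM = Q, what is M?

D is on the left of M, so left-multiply by D⁻¹: M = D⁻¹Q.
det D = 1; the adjugate gives D⁻¹ = [[2, -1, 1], [1, 0, 0], [-6, 5, -4]].
M = D⁻¹Q = [[2, -1, 1], [1, 0, 0], [-6, 5, -4]] · [[-5], [4], [11]] = [[-3], [-5], [6]].

M = [[-3], [-5], [6]]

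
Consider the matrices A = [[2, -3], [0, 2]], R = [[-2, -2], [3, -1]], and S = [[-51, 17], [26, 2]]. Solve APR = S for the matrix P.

Isolating P: multiply by A⁻¹ from the left and R⁻¹ from the right, so P = A⁻¹SR⁻¹.
A has determinant 4; A⁻¹ = [[1/2, 3/4], [0, 1/2]].
det R = 8; the adjugate gives R⁻¹ = [[-1/8, 1/4], [-3/8, -1/4]].
A⁻¹S = [[-6, 10], [13, 1]].
P = (A⁻¹S)R⁻¹ = [[-3, -4], [-2, 3]].

P = [[-3, -4], [-2, 3]]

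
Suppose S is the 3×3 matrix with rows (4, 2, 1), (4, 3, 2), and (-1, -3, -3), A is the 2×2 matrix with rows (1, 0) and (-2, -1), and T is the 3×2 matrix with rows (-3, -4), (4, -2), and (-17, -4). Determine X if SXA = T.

Isolating X: multiply by S⁻¹ from the left and A⁻¹ from the right, so X = S⁻¹TA⁻¹.
det S = -1, so S⁻¹ = [[3, -3, -1], [-10, 11, 4], [9, -10, -4]].
A has determinant -1; A⁻¹ = [[1, 0], [-2, -1]].
S⁻¹T = [[-4, -2], [6, 2], [1, 0]].
X = (S⁻¹T)A⁻¹ = [[0, 2], [2, -2], [1, 0]].

X = [[0, 2], [2, -2], [1, 0]]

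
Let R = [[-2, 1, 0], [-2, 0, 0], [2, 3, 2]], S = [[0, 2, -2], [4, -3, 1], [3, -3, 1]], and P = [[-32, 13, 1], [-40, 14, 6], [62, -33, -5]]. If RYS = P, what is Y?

Y = R⁻¹PS⁻¹ (apply R⁻¹ on the left and S⁻¹ on the right).
R has determinant 4; R⁻¹ = [[0, -1/2, 0], [1, -1, 0], [-3/2, 2, 1/2]].
det S = 4; the adjugate gives S⁻¹ = [[0, 1, -1], [-1/4, 3/2, -2], [-3/4, 3/2, -2]].
R⁻¹P = [[20, -7, -3], [8, -1, -5], [-1, -8, 8]].
Y = (R⁻¹P)S⁻¹ = [[4, 5, 0], [4, -1, 4], [-4, -1, 1]].

Y = [[4, 5, 0], [4, -1, 4], [-4, -1, 1]]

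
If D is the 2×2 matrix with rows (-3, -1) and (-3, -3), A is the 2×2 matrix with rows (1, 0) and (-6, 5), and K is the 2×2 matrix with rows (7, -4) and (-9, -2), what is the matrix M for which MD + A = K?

MD = K − A = [[6, -4], [-3, -7]].
Since D sits to the right of M, M = (K − A)D⁻¹.
det D = 6, so D⁻¹ = [[-1/2, 1/6], [1/2, -1/2]].
M = (K − A)D⁻¹ = [[-5, 3], [-2, 3]].

M = [[-5, 3], [-2, 3]]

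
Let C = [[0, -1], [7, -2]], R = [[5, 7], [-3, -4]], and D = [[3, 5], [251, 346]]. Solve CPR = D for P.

Left-multiply by C⁻¹ and right-multiply by R⁻¹: P = C⁻¹DR⁻¹.
det C = 7; the adjugate gives C⁻¹ = [[-2/7, 1/7], [-1, 0]].
R has determinant 1; R⁻¹ = [[-4, -7], [3, 5]].
C⁻¹D = [[35, 48], [-3, -5]].
P = (C⁻¹D)R⁻¹ = [[4, -5], [-3, -4]].

P = [[4, -5], [-3, -4]]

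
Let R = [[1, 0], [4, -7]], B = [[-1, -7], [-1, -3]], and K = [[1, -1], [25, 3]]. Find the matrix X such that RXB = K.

Isolating X: multiply by R⁻¹ from the left and B⁻¹ from the right, so X = R⁻¹KB⁻¹.
det R = -7, so R⁻¹ = [[1, 0], [4/7, -1/7]].
det B = -4; the adjugate gives B⁻¹ = [[3/4, -7/4], [-1/4, 1/4]].
R⁻¹K = [[1, -1], [-3, -1]].
X = (R⁻¹K)B⁻¹ = [[1, -2], [-2, 5]].

X = [[1, -2], [-2, 5]]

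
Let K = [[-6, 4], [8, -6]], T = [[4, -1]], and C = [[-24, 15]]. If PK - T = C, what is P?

PK = C + T = [[-20, 14]].
Right-multiplying both sides by K⁻¹ gives P = (C + T)K⁻¹.
K has determinant 4; K⁻¹ = [[-3/2, -1], [-2, -3/2]].
P = (C + T)K⁻¹ = [[2, -1]].

P = [[2, -1]]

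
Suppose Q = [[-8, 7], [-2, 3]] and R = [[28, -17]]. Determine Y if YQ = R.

Right-multiplying both sides by Q⁻¹ gives Y = RQ⁻¹.
det Q = -10, so Q⁻¹ = [[-3/10, 7/10], [-1/5, 4/5]].
Y = RQ⁻¹ = [[28, -17]] · [[-3/10, 7/10], [-1/5, 4/5]] = [[-5, 6]].

Y = [[-5, 6]]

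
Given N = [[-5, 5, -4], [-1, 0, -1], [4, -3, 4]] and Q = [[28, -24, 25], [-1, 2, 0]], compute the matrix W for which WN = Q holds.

W = [[-3, -1, 3], [1, 0, 1]]

Since N sits to the right of W, W = QN⁻¹.
N has determinant 3; N⁻¹ = [[-1, -8/3, -5/3], [0, -4/3, -1/3], [1, 5/3, 5/3]].
W = QN⁻¹ = [[28, -24, 25], [-1, 2, 0]] · [[-1, -8/3, -5/3], [0, -4/3, -1/3], [1, 5/3, 5/3]] = [[-3, -1, 3], [1, 0, 1]].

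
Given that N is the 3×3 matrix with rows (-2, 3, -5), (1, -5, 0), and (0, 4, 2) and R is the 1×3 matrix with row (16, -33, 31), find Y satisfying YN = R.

Since N sits to the right of Y, Y = RN⁻¹.
N has determinant -6; N⁻¹ = [[5/3, 13/3, 25/6], [1/3, 2/3, 5/6], [-2/3, -4/3, -7/6]].
Y = RN⁻¹ = [[16, -33, 31]] · [[5/3, 13/3, 25/6], [1/3, 2/3, 5/6], [-2/3, -4/3, -7/6]] = [[-5, 6, 3]].

Y = [[-5, 6, 3]]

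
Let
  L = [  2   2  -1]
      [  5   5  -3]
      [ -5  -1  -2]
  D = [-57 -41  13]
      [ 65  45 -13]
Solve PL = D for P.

Right-multiplying both sides by L⁻¹ gives P = DL⁻¹.
L has determinant 4; L⁻¹ = [[-13/4, 5/4, -1/4], [25/4, -9/4, 1/4], [5, -2, 0]].
P = DL⁻¹ = [[-57, -41, 13], [65, 45, -13]] · [[-13/4, 5/4, -1/4], [25/4, -9/4, 1/4], [5, -2, 0]] = [[-6, -5, 4], [5, 6, -5]].

P = [[-6, -5, 4], [5, 6, -5]]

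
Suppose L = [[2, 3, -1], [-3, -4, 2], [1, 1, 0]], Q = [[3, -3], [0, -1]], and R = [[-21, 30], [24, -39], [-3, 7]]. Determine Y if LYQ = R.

Y = [[4, -5], [-5, 1], [0, 2]]

Isolating Y: multiply by L⁻¹ from the left and Q⁻¹ from the right, so Y = L⁻¹RQ⁻¹.
det L = 1; the adjugate gives L⁻¹ = [[-2, -1, 2], [2, 1, -1], [1, 1, 1]].
det Q = -3, so Q⁻¹ = [[1/3, -1], [0, -1]].
L⁻¹R = [[12, -7], [-15, 14], [0, -2]].
Y = (L⁻¹R)Q⁻¹ = [[4, -5], [-5, 1], [0, 2]].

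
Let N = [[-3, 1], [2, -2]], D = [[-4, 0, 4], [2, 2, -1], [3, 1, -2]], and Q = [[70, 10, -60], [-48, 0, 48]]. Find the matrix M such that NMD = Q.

M = [[2, 0, -5], [-4, 0, -5]]

Isolating M: multiply by N⁻¹ from the left and D⁻¹ from the right, so M = N⁻¹QD⁻¹.
N has determinant 4; N⁻¹ = [[-1/2, -1/4], [-1/2, -3/4]].
det D = -4, so D⁻¹ = [[3/4, -1, 2], [-1/4, 1, -1], [1, -1, 2]].
N⁻¹Q = [[-23, -5, 18], [1, -5, -6]].
M = (N⁻¹Q)D⁻¹ = [[2, 0, -5], [-4, 0, -5]].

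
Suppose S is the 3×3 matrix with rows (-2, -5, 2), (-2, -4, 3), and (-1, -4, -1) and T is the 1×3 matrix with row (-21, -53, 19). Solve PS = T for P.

Right-multiplying both sides by S⁻¹ gives P = TS⁻¹.
S has determinant 1; S⁻¹ = [[16, -13, -7], [-5, 4, 2], [4, -3, -2]].
P = TS⁻¹ = [[-21, -53, 19]] · [[16, -13, -7], [-5, 4, 2], [4, -3, -2]] = [[5, 4, 3]].

P = [[5, 4, 3]]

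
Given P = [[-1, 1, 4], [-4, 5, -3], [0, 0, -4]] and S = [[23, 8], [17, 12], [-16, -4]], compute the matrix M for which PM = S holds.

P is on the left of M, so left-multiply by P⁻¹: M = P⁻¹S.
det P = 4, so P⁻¹ = [[-5, 1, -23/4], [-4, 1, -19/4], [0, 0, -1/4]].
M = P⁻¹S = [[-5, 1, -23/4], [-4, 1, -19/4], [0, 0, -1/4]] · [[23, 8], [17, 12], [-16, -4]] = [[-6, -5], [1, -1], [4, 1]].

M = [[-6, -5], [1, -1], [4, 1]]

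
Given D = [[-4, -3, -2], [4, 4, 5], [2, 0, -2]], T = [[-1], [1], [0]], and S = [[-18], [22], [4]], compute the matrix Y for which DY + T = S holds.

Y = [[3], [1], [1]]

DY = S − T = [[-17], [21], [4]].
Left-multiplying both sides by D⁻¹ gives Y = D⁻¹(S − T).
det D = -6; the adjugate gives D⁻¹ = [[4/3, 1, 7/6], [-3, -2, -2], [4/3, 1, 2/3]].
Y = D⁻¹(S − T) = [[3], [1], [1]].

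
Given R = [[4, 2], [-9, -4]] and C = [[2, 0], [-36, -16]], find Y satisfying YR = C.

Y = [[-4, -2], [0, 4]]

Right-multiplying both sides by R⁻¹ gives Y = CR⁻¹.
R has determinant 2; R⁻¹ = [[-2, -1], [9/2, 2]].
Y = CR⁻¹ = [[2, 0], [-36, -16]] · [[-2, -1], [9/2, 2]] = [[-4, -2], [0, 4]].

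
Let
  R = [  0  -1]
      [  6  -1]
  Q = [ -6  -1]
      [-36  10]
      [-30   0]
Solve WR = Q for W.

W = [[2, -1], [-4, -6], [5, -5]]

Since R sits to the right of W, W = QR⁻¹.
det R = 6; the adjugate gives R⁻¹ = [[-1/6, 1/6], [-1, 0]].
W = QR⁻¹ = [[-6, -1], [-36, 10], [-30, 0]] · [[-1/6, 1/6], [-1, 0]] = [[2, -1], [-4, -6], [5, -5]].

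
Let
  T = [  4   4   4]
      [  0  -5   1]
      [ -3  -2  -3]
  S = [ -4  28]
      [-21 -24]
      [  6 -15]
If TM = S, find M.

T is on the left of M, so left-multiply by T⁻¹: M = T⁻¹S.
det T = -4, so T⁻¹ = [[-17/4, -1, -6], [3/4, 0, 1], [15/4, 1, 5]].
M = T⁻¹S = [[-17/4, -1, -6], [3/4, 0, 1], [15/4, 1, 5]] · [[-4, 28], [-21, -24], [6, -15]] = [[2, -5], [3, 6], [-6, 6]].

M = [[2, -5], [3, 6], [-6, 6]]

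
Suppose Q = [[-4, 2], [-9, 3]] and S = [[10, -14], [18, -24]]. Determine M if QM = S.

M = [[-1, 1], [3, -5]]

Q is on the left of M, so left-multiply by Q⁻¹: M = Q⁻¹S.
det Q = 6; the adjugate gives Q⁻¹ = [[1/2, -1/3], [3/2, -2/3]].
M = Q⁻¹S = [[1/2, -1/3], [3/2, -2/3]] · [[10, -14], [18, -24]] = [[-1, 1], [3, -5]].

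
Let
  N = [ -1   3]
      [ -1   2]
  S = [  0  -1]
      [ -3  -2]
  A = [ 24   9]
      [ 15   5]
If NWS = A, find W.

W = [[-1, -1], [2, -3]]

Isolating W: multiply by N⁻¹ from the left and S⁻¹ from the right, so W = N⁻¹AS⁻¹.
det N = 1, so N⁻¹ = [[2, -3], [1, -1]].
det S = -3; the adjugate gives S⁻¹ = [[2/3, -1/3], [-1, 0]].
N⁻¹A = [[3, 3], [9, 4]].
W = (N⁻¹A)S⁻¹ = [[-1, -1], [2, -3]].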